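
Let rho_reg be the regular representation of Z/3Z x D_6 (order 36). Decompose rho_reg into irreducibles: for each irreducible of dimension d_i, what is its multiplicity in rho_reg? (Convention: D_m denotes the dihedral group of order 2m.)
Each irreducible V_i of dimension d_i appears with multiplicity d_i, i.e. rho_reg = (direct sum over all irreducibles V_i) d_i V_i. The irreducible dimensions for Z/3Z x D_6 are 1, 1, 1, 1, 1, 1, 1, 1, 1, 1, 1, 1, 2, 2, 2, 2, 2, 2: 12 irreducibles of dimension 1, each with multiplicity 1; 6 irreducibles of dimension 2, each with multiplicity 2. Total dimension 12*1*1 + 6*2*2 = 36 = |G|.

Solution. General theorem: in the regular representation of a finite group G, each irreducible appears with multiplicity equal to its dimension. Check: dim(rho_reg) = sum d_i^2 = 1 + 1 + 1 + 1 + 1 + 1 + 1 + 1 + 1 + 1 + 1 + 1 + 4 + 4 + 4 + 4 + 4 + 4 = 36 = |G|.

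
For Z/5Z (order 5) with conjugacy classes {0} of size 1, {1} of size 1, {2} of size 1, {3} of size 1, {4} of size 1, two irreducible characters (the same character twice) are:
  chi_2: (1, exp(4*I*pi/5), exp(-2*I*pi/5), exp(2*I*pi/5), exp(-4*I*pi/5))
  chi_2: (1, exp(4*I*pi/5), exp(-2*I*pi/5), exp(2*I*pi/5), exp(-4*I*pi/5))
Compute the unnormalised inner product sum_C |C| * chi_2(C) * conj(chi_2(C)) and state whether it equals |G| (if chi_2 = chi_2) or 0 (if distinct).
Sum = 5 = |G| = 5; so <chi_2, chi_2> = 1 (norm-1 confirms irreducibility).

Justification: Compute term by term over conjugacy classes (|C| * chi_2(C) * conj(chi_2(C))):
  1*(1)*conj(1) + 1*(exp(4*I*pi/5))*conj(exp(4*I*pi/5)) + 1*(exp(-2*I*pi/5))*conj(exp(-2*I*pi/5)) + 1*(exp(2*I*pi/5))*conj(exp(2*I*pi/5)) + 1*(exp(-4*I*pi/5))*conj(exp(-4*I*pi/5))
  = (1) + (1) + (1) + (1) + (1)
  = 5.
(Exp terms are combined using exp(i*s)*conj(exp(i*t)) = exp(i*(s-t)), and sums of them are collapsed using the identity that for every m > 1 the m distinct m-th roots of unity sum to 0, e.g. 1 + exp(2*I*pi/3) + exp(-2*I*pi/3) = 0.)
Dividing by |G| = 5 gives 5/5 = 1, matching the row-orthogonality relation <chi_2, chi_2> = [chi_2 = chi_2].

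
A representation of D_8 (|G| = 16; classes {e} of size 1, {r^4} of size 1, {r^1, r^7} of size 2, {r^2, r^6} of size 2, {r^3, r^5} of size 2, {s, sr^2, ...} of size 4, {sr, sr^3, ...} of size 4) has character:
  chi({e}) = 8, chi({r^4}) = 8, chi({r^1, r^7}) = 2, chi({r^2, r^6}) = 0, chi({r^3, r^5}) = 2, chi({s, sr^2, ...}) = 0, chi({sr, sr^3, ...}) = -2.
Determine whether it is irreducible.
Not irreducible (reducible): <chi, chi> = 10 > 1.

Working: <chi, chi> = (1/|G|) sum_C |C| * |chi(C)|^2 = (1/16)[1*|8|^2 + 1*|8|^2 + 2*|2|^2 + 2*|0|^2 + 2*|2|^2 + 4*|0|^2 + 4*|-2|^2]
  = (1/16)[(64) + (64) + (8) + (0) + (8) + (0) + (16)] = 160/16 = 10.
A character is irreducible iff <chi, chi> = 1, so this representation is reducible.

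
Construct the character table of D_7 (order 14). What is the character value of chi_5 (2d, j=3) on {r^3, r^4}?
Conjugacy classes: {e} of size 1, {r^1, r^6} of size 2, {r^2, r^5} of size 2, {r^3, r^4} of size 2, {s, sr, ..., sr^6} of size 7.
Character table:
  irrep \ class              {e} (size 1)  {r^1, r^6} (size 2)  {r^2, r^5} (size 2)  {r^3, r^4} (size 2)  {s, sr, ..., sr^6} (size 7)
  chi_1 (triv)               1             1                    1                    1                    1                          
  chi_2 (sign: r->1, s->-1)  1             1                    1                    1                    -1                         
  chi_3 (2d, j=1)            2             2*cos(2*pi/7)        -2*cos(3*pi/7)       -2*cos(pi/7)         0                          
  chi_4 (2d, j=2)            2             -2*cos(3*pi/7)       -2*cos(pi/7)         2*cos(2*pi/7)        0                          
  chi_5 (2d, j=3)            2             -2*cos(pi/7)         2*cos(2*pi/7)        -2*cos(3*pi/7)       0                          

Spot check: chi_5 (2d, j=3) on {r^3, r^4} = -2*cos(3*pi/7).

Explanation: D_7 has order 2*7 = 14 with 5 conjugacy classes, hence 5 irreducibles. Sum of squared dims 1 + 1 + 4 + 4 + 4 = 14 = |G|. Linear characters come from the abelianisation; the 2-dimensional irreps have character r^k -> 2*cos(2*pi*j*k/7), reflections -> 0.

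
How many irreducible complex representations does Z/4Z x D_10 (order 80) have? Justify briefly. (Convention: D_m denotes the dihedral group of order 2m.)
32

Proof sketch: The number of irreducible complex representations of a finite group equals its number of conjugacy classes. For a direct product, #classes(G x H) = #classes(G) * #classes(H). Z/4Z has 4 classes (abelian), D_10 has 8 classes, so 4 * 8 = 32, so Z/4Z x D_10 (order 80) has exactly 32 irreducible complex representations.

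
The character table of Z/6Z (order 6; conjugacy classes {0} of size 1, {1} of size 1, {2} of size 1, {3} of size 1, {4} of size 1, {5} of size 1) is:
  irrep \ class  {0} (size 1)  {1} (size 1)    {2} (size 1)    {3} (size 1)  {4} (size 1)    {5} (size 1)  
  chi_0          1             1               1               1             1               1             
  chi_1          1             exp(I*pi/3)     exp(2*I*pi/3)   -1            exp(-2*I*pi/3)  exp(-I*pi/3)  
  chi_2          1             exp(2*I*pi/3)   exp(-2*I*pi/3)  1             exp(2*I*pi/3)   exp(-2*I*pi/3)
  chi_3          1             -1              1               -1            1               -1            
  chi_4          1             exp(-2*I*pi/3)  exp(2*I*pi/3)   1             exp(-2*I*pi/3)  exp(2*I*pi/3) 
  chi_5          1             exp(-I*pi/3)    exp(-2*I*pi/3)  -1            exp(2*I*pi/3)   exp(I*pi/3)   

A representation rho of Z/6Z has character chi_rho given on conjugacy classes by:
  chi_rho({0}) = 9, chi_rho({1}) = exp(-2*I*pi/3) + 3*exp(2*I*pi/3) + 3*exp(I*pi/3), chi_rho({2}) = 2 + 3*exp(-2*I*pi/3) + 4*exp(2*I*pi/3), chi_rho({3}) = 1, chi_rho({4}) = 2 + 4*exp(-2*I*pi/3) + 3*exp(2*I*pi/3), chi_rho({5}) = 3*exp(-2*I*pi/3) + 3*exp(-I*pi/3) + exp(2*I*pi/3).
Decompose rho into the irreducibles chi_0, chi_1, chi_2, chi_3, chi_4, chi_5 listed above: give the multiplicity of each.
Multiplicities: chi_0: 1, chi_1: 3, chi_2: 3, chi_3: 1, chi_4: 1, chi_5: 0.

Solution. Use <chi_rho, chi> = (1/|G|) sum_C |C| * chi_rho(C) * conj(chi(C)) with |G| = 6 for each irreducible chi in the table:
  <chi_rho, chi_0> = (1/6)[1*(9)*conj(1) + 1*(exp(-2*I*pi/3) + 3*exp(2*I*pi/3) + 3*exp(I*pi/3))*conj(1) + 1*(2 + 3*exp(-2*I*pi/3) + 4*exp(2*I*pi/3))*conj(1) + 1*(1)*conj(1) + 1*(2 + 4*exp(-2*I*pi/3) + 3*exp(2*I*pi/3))*conj(1) + 1*(3*exp(-2*I*pi/3) + 3*exp(-I*pi/3) + exp(2*I*pi/3))*conj(1)]
      = (1/6)[(9) + (exp(-2*I*pi/3) + 3*exp(2*I*pi/3) + 3*exp(I*pi/3)) + (2 + 3*exp(-2*I*pi/3) + 4*exp(2*I*pi/3)) + (1) + (2 + 4*exp(-2*I*pi/3) + 3*exp(2*I*pi/3)) + (3*exp(-2*I*pi/3) + 3*exp(-I*pi/3) + exp(2*I*pi/3))] = 6/6 = 1
  <chi_rho, chi_1> = (1/6)[1*(9)*conj(1) + 1*(exp(-2*I*pi/3) + 3*exp(2*I*pi/3) + 3*exp(I*pi/3))*conj(exp(I*pi/3)) + 1*(2 + 3*exp(-2*I*pi/3) + 4*exp(2*I*pi/3))*conj(exp(2*I*pi/3)) + 1*(1)*conj(-1) + 1*(2 + 4*exp(-2*I*pi/3) + 3*exp(2*I*pi/3))*conj(exp(-2*I*pi/3)) + 1*(3*exp(-2*I*pi/3) + 3*exp(-I*pi/3) + exp(2*I*pi/3))*conj(exp(-I*pi/3))]
      = (1/6)[(9) + (2 + 3*exp(I*pi/3)) + (4 + 2*exp(-2*I*pi/3) + 3*exp(2*I*pi/3)) + (-1) + (4 + 3*exp(-2*I*pi/3) + 2*exp(2*I*pi/3)) + (2 + 3*exp(-I*pi/3))] = 18/6 = 3
  <chi_rho, chi_2> = (1/6)[1*(9)*conj(1) + 1*(exp(-2*I*pi/3) + 3*exp(2*I*pi/3) + 3*exp(I*pi/3))*conj(exp(2*I*pi/3)) + 1*(2 + 3*exp(-2*I*pi/3) + 4*exp(2*I*pi/3))*conj(exp(-2*I*pi/3)) + 1*(1)*conj(1) + 1*(2 + 4*exp(-2*I*pi/3) + 3*exp(2*I*pi/3))*conj(exp(2*I*pi/3)) + 1*(3*exp(-2*I*pi/3) + 3*exp(-I*pi/3) + exp(2*I*pi/3))*conj(exp(-2*I*pi/3))]
      = (1/6)[(9) + (3 + 3*exp(-I*pi/3) + exp(2*I*pi/3)) + (3 + 4*exp(-2*I*pi/3) + 2*exp(2*I*pi/3)) + (1) + (3 + 2*exp(-2*I*pi/3) + 4*exp(2*I*pi/3)) + (3 + exp(-2*I*pi/3) + 3*exp(I*pi/3))] = 18/6 = 3
  <chi_rho, chi_3> = (1/6)[1*(9)*conj(1) + 1*(exp(-2*I*pi/3) + 3*exp(2*I*pi/3) + 3*exp(I*pi/3))*conj(-1) + 1*(2 + 3*exp(-2*I*pi/3) + 4*exp(2*I*pi/3))*conj(1) + 1*(1)*conj(-1) + 1*(2 + 4*exp(-2*I*pi/3) + 3*exp(2*I*pi/3))*conj(1) + 1*(3*exp(-2*I*pi/3) + 3*exp(-I*pi/3) + exp(2*I*pi/3))*conj(-1)]
      = (1/6)[(9) + (-3*exp(I*pi/3) - 3*exp(2*I*pi/3) - exp(-2*I*pi/3)) + (2 + 3*exp(-2*I*pi/3) + 4*exp(2*I*pi/3)) + (-1) + (2 + 4*exp(-2*I*pi/3) + 3*exp(2*I*pi/3)) + (-exp(2*I*pi/3) - 3*exp(-I*pi/3) - 3*exp(-2*I*pi/3))] = 6/6 = 1
  <chi_rho, chi_4> = (1/6)[1*(9)*conj(1) + 1*(exp(-2*I*pi/3) + 3*exp(2*I*pi/3) + 3*exp(I*pi/3))*conj(exp(-2*I*pi/3)) + 1*(2 + 3*exp(-2*I*pi/3) + 4*exp(2*I*pi/3))*conj(exp(2*I*pi/3)) + 1*(1)*conj(1) + 1*(2 + 4*exp(-2*I*pi/3) + 3*exp(2*I*pi/3))*conj(exp(-2*I*pi/3)) + 1*(3*exp(-2*I*pi/3) + 3*exp(-I*pi/3) + exp(2*I*pi/3))*conj(exp(2*I*pi/3))]
      = (1/6)[(9) + (-2 + 3*exp(-2*I*pi/3)) + (4 + 2*exp(-2*I*pi/3) + 3*exp(2*I*pi/3)) + (1) + (4 + 3*exp(-2*I*pi/3) + 2*exp(2*I*pi/3)) + (-2 + 3*exp(2*I*pi/3))] = 6/6 = 1
  <chi_rho, chi_5> = (1/6)[1*(9)*conj(1) + 1*(exp(-2*I*pi/3) + 3*exp(2*I*pi/3) + 3*exp(I*pi/3))*conj(exp(-I*pi/3)) + 1*(2 + 3*exp(-2*I*pi/3) + 4*exp(2*I*pi/3))*conj(exp(-2*I*pi/3)) + 1*(1)*conj(-1) + 1*(2 + 4*exp(-2*I*pi/3) + 3*exp(2*I*pi/3))*conj(exp(2*I*pi/3)) + 1*(3*exp(-2*I*pi/3) + 3*exp(-I*pi/3) + exp(2*I*pi/3))*conj(exp(I*pi/3))]
      = (1/6)[(9) + (-3 + exp(-I*pi/3) + 3*exp(2*I*pi/3)) + (3 + 4*exp(-2*I*pi/3) + 2*exp(2*I*pi/3)) + (-1) + (3 + 2*exp(-2*I*pi/3) + 4*exp(2*I*pi/3)) + (-3 + 3*exp(-2*I*pi/3) + exp(I*pi/3))] = 0/6 = 0
(Exp terms are combined using exp(i*s)*conj(exp(i*t)) = exp(i*(s-t)), and sums of them are collapsed using the identity that for every m > 1 the m distinct m-th roots of unity sum to 0, e.g. 1 + exp(2*I*pi/3) + exp(-2*I*pi/3) = 0.)
Dimension check: dim(rho) = sum (mult * dim) = 1*1 + 3*1 + 3*1 + 1*1 + 1*1 + 0*1 = 9 = chi_rho(e) = 9.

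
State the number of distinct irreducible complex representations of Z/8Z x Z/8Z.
64

Justification: The number of irreducible complex representations of a finite group equals its number of conjugacy classes. Z/8Z x Z/8Z is abelian of order 64, so every element is its own conjugacy class: 64 classes, so Z/8Z x Z/8Z (order 64) has exactly 64 irreducible complex representations.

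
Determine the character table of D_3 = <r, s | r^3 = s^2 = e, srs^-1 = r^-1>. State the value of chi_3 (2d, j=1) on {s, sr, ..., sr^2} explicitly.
Conjugacy classes: {e} of size 1, {r^1, r^2} of size 2, {s, sr, ..., sr^2} of size 3.
Character table:
  irrep \ class              {e} (size 1)  {r^1, r^2} (size 2)  {s, sr, ..., sr^2} (size 3)
  chi_1 (triv)               1             1                    1                          
  chi_2 (sign: r->1, s->-1)  1             1                    -1                         
  chi_3 (2d, j=1)            2             -1                   0                          

Spot check: chi_3 (2d, j=1) on {s, sr, ..., sr^2} = 0.

Justification: D_3 has order 2*3 = 6 with 3 conjugacy classes, hence 3 irreducibles. Sum of squared dims 1 + 1 + 4 = 6 = |G|. Linear characters come from the abelianisation; the 2-dimensional irreps have character r^k -> 2*cos(2*pi*j*k/3), reflections -> 0.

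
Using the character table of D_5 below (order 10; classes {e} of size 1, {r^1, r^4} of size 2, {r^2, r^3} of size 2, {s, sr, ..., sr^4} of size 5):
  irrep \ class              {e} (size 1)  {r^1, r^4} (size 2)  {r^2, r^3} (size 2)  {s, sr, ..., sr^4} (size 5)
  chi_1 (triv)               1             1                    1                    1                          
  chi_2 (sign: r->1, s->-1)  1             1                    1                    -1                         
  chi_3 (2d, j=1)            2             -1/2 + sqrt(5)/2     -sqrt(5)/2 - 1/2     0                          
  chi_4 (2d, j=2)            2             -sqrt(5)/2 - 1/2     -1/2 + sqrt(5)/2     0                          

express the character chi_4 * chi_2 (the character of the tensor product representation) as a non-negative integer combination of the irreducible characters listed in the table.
chi_4 tensor chi_2 = chi_4 (all other irreducibles have multiplicity 0).

Explanation: The character of a tensor product is the pointwise product (chi_4 * chi_2)(C) = chi_4(C) * chi_2(C):
  {e}: (2)*(1), {r^1, r^4}: (-sqrt(5)/2 - 1/2)*(1), {r^2, r^3}: (-1/2 + sqrt(5)/2)*(1), {s, sr, ..., sr^4}: (0)*(-1)
so (chi_4 * chi_2) takes values
  {e} -> 2, {r^1, r^4} -> -sqrt(5)/2 - 1/2, {r^2, r^3} -> -1/2 + sqrt(5)/2, {s, sr, ..., sr^4} -> 0.
Now take the inner product of this character with each irreducible chi from the table, <chi_4*chi_2, chi> = (1/10) sum_C |C| (chi_4*chi_2)(C) conj(chi(C)):
  <chi_4*chi_2, chi_1> = (1/10)[1*(2)*conj(1) + 2*(-sqrt(5)/2 - 1/2)*conj(1) + 2*(-1/2 + sqrt(5)/2)*conj(1) + 5*(0)*conj(1)]
      = (1/10)[(2) + (-sqrt(5) - 1) + (-1 + sqrt(5)) + (0)] = 0/10 = 0
  <chi_4*chi_2, chi_2> = (1/10)[1*(2)*conj(1) + 2*(-sqrt(5)/2 - 1/2)*conj(1) + 2*(-1/2 + sqrt(5)/2)*conj(1) + 5*(0)*conj(-1)]
      = (1/10)[(2) + (-sqrt(5) - 1) + (-1 + sqrt(5)) + (0)] = 0/10 = 0
  <chi_4*chi_2, chi_3> = (1/10)[1*(2)*conj(2) + 2*(-sqrt(5)/2 - 1/2)*conj(-1/2 + sqrt(5)/2) + 2*(-1/2 + sqrt(5)/2)*conj(-sqrt(5)/2 - 1/2) + 5*(0)*conj(0)]
      = (1/10)[(4) + (-2) + (-2) + (0)] = 0/10 = 0
  <chi_4*chi_2, chi_4> = (1/10)[1*(2)*conj(2) + 2*(-sqrt(5)/2 - 1/2)*conj(-sqrt(5)/2 - 1/2) + 2*(-1/2 + sqrt(5)/2)*conj(-1/2 + sqrt(5)/2) + 5*(0)*conj(0)]
      = (1/10)[(4) + (sqrt(5) + 3) + (3 - sqrt(5)) + (0)] = 10/10 = 1
Hence the multiplicities are chi_4: 1. Dimension check: dim(chi_4)*dim(chi_2) = 2*1 = 2 and sum (mult * dim) = 1*2 = 2.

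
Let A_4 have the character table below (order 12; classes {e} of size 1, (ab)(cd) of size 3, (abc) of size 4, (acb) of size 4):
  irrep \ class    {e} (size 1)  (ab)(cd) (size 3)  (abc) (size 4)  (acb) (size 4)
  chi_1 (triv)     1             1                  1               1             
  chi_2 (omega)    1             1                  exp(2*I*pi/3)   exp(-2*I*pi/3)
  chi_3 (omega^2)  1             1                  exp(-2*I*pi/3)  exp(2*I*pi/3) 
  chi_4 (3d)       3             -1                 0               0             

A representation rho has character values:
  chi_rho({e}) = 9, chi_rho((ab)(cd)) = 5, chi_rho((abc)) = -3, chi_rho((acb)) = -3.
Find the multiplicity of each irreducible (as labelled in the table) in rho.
Multiplicities: chi_1: 0, chi_2: 3, chi_3: 3, chi_4: 1.

Why: Use <chi_rho, chi> = (1/|G|) sum_C |C| * chi_rho(C) * conj(chi(C)) with |G| = 12 for each irreducible chi in the table:
  <chi_rho, chi_1> = (1/12)[1*(9)*conj(1) + 3*(5)*conj(1) + 4*(-3)*conj(1) + 4*(-3)*conj(1)]
      = (1/12)[(9) + (15) + (-12) + (-12)] = 0/12 = 0
  <chi_rho, chi_2> = (1/12)[1*(9)*conj(1) + 3*(5)*conj(1) + 4*(-3)*conj(exp(2*I*pi/3)) + 4*(-3)*conj(exp(-2*I*pi/3))]
      = (1/12)[(9) + (15) + (12 + 12*exp(2*I*pi/3)) + (12 + 12*exp(-2*I*pi/3))] = 36/12 = 3
  <chi_rho, chi_3> = (1/12)[1*(9)*conj(1) + 3*(5)*conj(1) + 4*(-3)*conj(exp(-2*I*pi/3)) + 4*(-3)*conj(exp(2*I*pi/3))]
      = (1/12)[(9) + (15) + (12 + 12*exp(-2*I*pi/3)) + (12 + 12*exp(2*I*pi/3))] = 36/12 = 3
  <chi_rho, chi_4> = (1/12)[1*(9)*conj(3) + 3*(5)*conj(-1) + 4*(-3)*conj(0) + 4*(-3)*conj(0)]
      = (1/12)[(27) + (-15) + (0) + (0)] = 12/12 = 1
(Exp terms are combined using exp(i*s)*conj(exp(i*t)) = exp(i*(s-t)), and sums of them are collapsed using the identity that for every m > 1 the m distinct m-th roots of unity sum to 0, e.g. 1 + exp(2*I*pi/3) + exp(-2*I*pi/3) = 0.)
Dimension check: dim(rho) = sum (mult * dim) = 0*1 + 3*1 + 3*1 + 1*3 = 9 = chi_rho(e) = 9.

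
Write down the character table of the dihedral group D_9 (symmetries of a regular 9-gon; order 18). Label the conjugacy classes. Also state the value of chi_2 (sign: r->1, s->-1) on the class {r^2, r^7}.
Conjugacy classes: {e} of size 1, {r^1, r^8} of size 2, {r^2, r^7} of size 2, {r^3, r^6} of size 2, {r^4, r^5} of size 2, {s, sr, ..., sr^8} of size 9.
Character table:
  irrep \ class              {e} (size 1)  {r^1, r^8} (size 2)  {r^2, r^7} (size 2)  {r^3, r^6} (size 2)  {r^4, r^5} (size 2)  {s, sr, ..., sr^8} (size 9)
  chi_1 (triv)               1             1                    1                    1                    1                    1                          
  chi_2 (sign: r->1, s->-1)  1             1                    1                    1                    1                    -1                         
  chi_3 (2d, j=1)            2             2*cos(2*pi/9)        2*cos(4*pi/9)        -1                   -2*cos(pi/9)         0                          
  chi_4 (2d, j=2)            2             2*cos(4*pi/9)        -2*cos(pi/9)         -1                   2*cos(2*pi/9)        0                          
  chi_5 (2d, j=3)            2             -1                   -1                   2                    -1                   0                          
  chi_6 (2d, j=4)            2             -2*cos(pi/9)         2*cos(2*pi/9)        -1                   2*cos(4*pi/9)        0                          

Spot check: chi_2 (sign: r->1, s->-1) on {r^2, r^7} = 1.

Why: D_9 has order 2*9 = 18 with 6 conjugacy classes, hence 6 irreducibles. Sum of squared dims 1 + 1 + 4 + 4 + 4 + 4 = 18 = |G|. Linear characters come from the abelianisation; the 2-dimensional irreps have character r^k -> 2*cos(2*pi*j*k/9), reflections -> 0.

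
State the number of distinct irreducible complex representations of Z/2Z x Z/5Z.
10

Solution. The number of irreducible complex representations of a finite group equals its number of conjugacy classes. Z/2Z x Z/5Z is abelian of order 10, so every element is its own conjugacy class: 10 classes, so Z/2Z x Z/5Z (order 10) has exactly 10 irreducible complex representations.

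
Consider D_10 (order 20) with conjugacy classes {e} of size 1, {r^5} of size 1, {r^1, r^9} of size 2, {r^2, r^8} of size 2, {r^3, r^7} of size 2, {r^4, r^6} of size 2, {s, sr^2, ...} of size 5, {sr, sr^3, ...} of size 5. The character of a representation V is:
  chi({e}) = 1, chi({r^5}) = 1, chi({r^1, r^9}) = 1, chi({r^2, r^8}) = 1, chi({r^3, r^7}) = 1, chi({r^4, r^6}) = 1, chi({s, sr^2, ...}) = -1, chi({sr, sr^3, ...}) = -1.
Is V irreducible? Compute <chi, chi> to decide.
Irreducible: <chi, chi> = 1.

Derivation: <chi, chi> = (1/|G|) sum_C |C| * |chi(C)|^2 = (1/20)[1*|1|^2 + 1*|1|^2 + 2*|1|^2 + 2*|1|^2 + 2*|1|^2 + 2*|1|^2 + 5*|-1|^2 + 5*|-1|^2]
  = (1/20)[(1) + (1) + (2) + (2) + (2) + (2) + (5) + (5)] = 20/20 = 1.
A character is irreducible iff <chi, chi> = 1, so this representation is irreducible.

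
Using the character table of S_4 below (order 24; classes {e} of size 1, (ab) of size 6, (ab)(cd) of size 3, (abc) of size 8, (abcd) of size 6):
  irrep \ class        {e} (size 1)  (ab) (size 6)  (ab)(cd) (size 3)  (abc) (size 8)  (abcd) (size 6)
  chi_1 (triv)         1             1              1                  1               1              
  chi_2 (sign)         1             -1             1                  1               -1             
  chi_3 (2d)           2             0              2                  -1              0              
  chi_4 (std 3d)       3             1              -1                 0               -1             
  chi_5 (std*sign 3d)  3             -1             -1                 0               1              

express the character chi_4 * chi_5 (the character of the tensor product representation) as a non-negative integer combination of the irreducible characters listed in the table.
chi_4 tensor chi_5 = chi_2 + chi_3 + chi_4 + chi_5 (all other irreducibles have multiplicity 0).

Solution. The character of a tensor product is the pointwise product (chi_4 * chi_5)(C) = chi_4(C) * chi_5(C):
  {e}: (3)*(3), (ab): (1)*(-1), (ab)(cd): (-1)*(-1), (abc): (0)*(0), (abcd): (-1)*(1)
so (chi_4 * chi_5) takes values
  {e} -> 9, (ab) -> -1, (ab)(cd) -> 1, (abc) -> 0, (abcd) -> -1.
Now take the inner product of this character with each irreducible chi from the table, <chi_4*chi_5, chi> = (1/24) sum_C |C| (chi_4*chi_5)(C) conj(chi(C)):
  <chi_4*chi_5, chi_1> = (1/24)[1*(9)*conj(1) + 6*(-1)*conj(1) + 3*(1)*conj(1) + 8*(0)*conj(1) + 6*(-1)*conj(1)]
      = (1/24)[(9) + (-6) + (3) + (0) + (-6)] = 0/24 = 0
  <chi_4*chi_5, chi_2> = (1/24)[1*(9)*conj(1) + 6*(-1)*conj(-1) + 3*(1)*conj(1) + 8*(0)*conj(1) + 6*(-1)*conj(-1)]
      = (1/24)[(9) + (6) + (3) + (0) + (6)] = 24/24 = 1
  <chi_4*chi_5, chi_3> = (1/24)[1*(9)*conj(2) + 6*(-1)*conj(0) + 3*(1)*conj(2) + 8*(0)*conj(-1) + 6*(-1)*conj(0)]
      = (1/24)[(18) + (0) + (6) + (0) + (0)] = 24/24 = 1
  <chi_4*chi_5, chi_4> = (1/24)[1*(9)*conj(3) + 6*(-1)*conj(1) + 3*(1)*conj(-1) + 8*(0)*conj(0) + 6*(-1)*conj(-1)]
      = (1/24)[(27) + (-6) + (-3) + (0) + (6)] = 24/24 = 1
  <chi_4*chi_5, chi_5> = (1/24)[1*(9)*conj(3) + 6*(-1)*conj(-1) + 3*(1)*conj(-1) + 8*(0)*conj(0) + 6*(-1)*conj(1)]
      = (1/24)[(27) + (6) + (-3) + (0) + (-6)] = 24/24 = 1
Hence the multiplicities are chi_2: 1, chi_3: 1, chi_4: 1, chi_5: 1. Dimension check: dim(chi_4)*dim(chi_5) = 3*3 = 9 and sum (mult * dim) = 1*1 + 1*2 + 1*3 + 1*3 = 9.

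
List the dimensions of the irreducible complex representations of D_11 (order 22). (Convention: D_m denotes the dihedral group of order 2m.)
Dimensions: 1, 1, 2, 2, 2, 2, 2

Reasoning: There are 7 irreducibles (= number of conjugacy classes). Their dimensions d_i satisfy sum d_i^2 = |G| = 22: 1 + 1 + 4 + 4 + 4 + 4 + 4 = 22.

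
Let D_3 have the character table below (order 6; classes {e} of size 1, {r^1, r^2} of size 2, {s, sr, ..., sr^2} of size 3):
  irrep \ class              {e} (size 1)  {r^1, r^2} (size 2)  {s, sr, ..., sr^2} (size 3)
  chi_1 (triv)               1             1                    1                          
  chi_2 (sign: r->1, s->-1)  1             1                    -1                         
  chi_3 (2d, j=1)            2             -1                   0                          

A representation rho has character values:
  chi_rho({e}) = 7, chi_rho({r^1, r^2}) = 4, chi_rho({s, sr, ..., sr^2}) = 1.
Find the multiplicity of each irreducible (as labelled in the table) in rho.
Multiplicities: chi_1: 3, chi_2: 2, chi_3: 1.

Explanation: Use <chi_rho, chi> = (1/|G|) sum_C |C| * chi_rho(C) * conj(chi(C)) with |G| = 6 for each irreducible chi in the table:
  <chi_rho, chi_1> = (1/6)[1*(7)*conj(1) + 2*(4)*conj(1) + 3*(1)*conj(1)]
      = (1/6)[(7) + (8) + (3)] = 18/6 = 3
  <chi_rho, chi_2> = (1/6)[1*(7)*conj(1) + 2*(4)*conj(1) + 3*(1)*conj(-1)]
      = (1/6)[(7) + (8) + (-3)] = 12/6 = 2
  <chi_rho, chi_3> = (1/6)[1*(7)*conj(2) + 2*(4)*conj(-1) + 3*(1)*conj(0)]
      = (1/6)[(14) + (-8) + (0)] = 6/6 = 1
Dimension check: dim(rho) = sum (mult * dim) = 3*1 + 2*1 + 1*2 = 7 = chi_rho(e) = 7.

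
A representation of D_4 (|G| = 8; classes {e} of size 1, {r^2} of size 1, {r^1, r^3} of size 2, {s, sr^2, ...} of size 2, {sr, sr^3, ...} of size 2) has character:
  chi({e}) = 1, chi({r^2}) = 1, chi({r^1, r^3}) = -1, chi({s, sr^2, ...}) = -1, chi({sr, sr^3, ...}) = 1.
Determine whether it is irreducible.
Irreducible: <chi, chi> = 1.

Derivation: <chi, chi> = (1/|G|) sum_C |C| * |chi(C)|^2 = (1/8)[1*|1|^2 + 1*|1|^2 + 2*|-1|^2 + 2*|-1|^2 + 2*|1|^2]
  = (1/8)[(1) + (1) + (2) + (2) + (2)] = 8/8 = 1.
A character is irreducible iff <chi, chi> = 1, so this representation is irreducible.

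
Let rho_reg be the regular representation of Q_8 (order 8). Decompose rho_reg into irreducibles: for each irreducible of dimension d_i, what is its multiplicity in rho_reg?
Each irreducible V_i of dimension d_i appears with multiplicity d_i, i.e. rho_reg = (direct sum over all irreducibles V_i) d_i V_i. The irreducible dimensions for Q_8 are 1, 1, 1, 1, 2: 4 irreducibles of dimension 1, each with multiplicity 1; 1 irreducible of dimension 2, with multiplicity 2. Total dimension 4*1*1 + 1*2*2 = 8 = |G|.

Reasoning: General theorem: in the regular representation of a finite group G, each irreducible appears with multiplicity equal to its dimension. Check: dim(rho_reg) = sum d_i^2 = 1 + 1 + 1 + 1 + 4 = 8 = |G|.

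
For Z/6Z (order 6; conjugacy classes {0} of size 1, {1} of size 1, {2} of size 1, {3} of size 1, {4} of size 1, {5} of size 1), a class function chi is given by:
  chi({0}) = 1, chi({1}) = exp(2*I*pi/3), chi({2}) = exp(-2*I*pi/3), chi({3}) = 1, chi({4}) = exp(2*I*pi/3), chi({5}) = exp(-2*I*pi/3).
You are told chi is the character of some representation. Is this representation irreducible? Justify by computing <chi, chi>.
Irreducible: <chi, chi> = 1.

<chi, chi> = (1/|G|) sum_C |C| * |chi(C)|^2 = (1/6)[1*|1|^2 + 1*|exp(2*I*pi/3)|^2 + 1*|exp(-2*I*pi/3)|^2 + 1*|1|^2 + 1*|exp(2*I*pi/3)|^2 + 1*|exp(-2*I*pi/3)|^2]
  = (1/6)[(1) + (1) + (1) + (1) + (1) + (1)] = 6/6 = 1.
(Exp terms are combined using exp(i*s)*conj(exp(i*t)) = exp(i*(s-t)), and sums of them are collapsed using the identity that for every m > 1 the m distinct m-th roots of unity sum to 0, e.g. 1 + exp(2*I*pi/3) + exp(-2*I*pi/3) = 0.)
A character is irreducible iff <chi, chi> = 1, so this representation is irreducible.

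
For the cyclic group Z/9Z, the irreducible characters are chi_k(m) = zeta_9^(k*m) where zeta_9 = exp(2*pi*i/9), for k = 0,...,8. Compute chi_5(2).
chi_5(2) = zeta_9^10 = exp(2*I*pi/9)

Argument: chi_5(2) = zeta_9^(5*2) = zeta_9^10. Since zeta_9^9 = 1, this equals zeta_9^1 = exp(2*pi*i*1/9) = exp(2*I*pi/9).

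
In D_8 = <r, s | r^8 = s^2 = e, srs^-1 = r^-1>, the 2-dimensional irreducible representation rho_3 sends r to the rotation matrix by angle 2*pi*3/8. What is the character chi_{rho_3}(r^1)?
chi_{rho_3}(r^1) = 2*cos(2*pi*3*1/8) = -sqrt(2)

Justification: rho_3(r^1) is rotation by angle 2*pi*3*1/8, whose trace is 2*cos(2*pi*3*1/8) = -sqrt(2).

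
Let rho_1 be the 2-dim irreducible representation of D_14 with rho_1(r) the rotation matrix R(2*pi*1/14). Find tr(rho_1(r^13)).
chi_{rho_1}(r^13) = 2*cos(2*pi*1*13/14) = 2*cos(pi/7)

Proof sketch: rho_1(r^13) is rotation by angle 2*pi*1*13/14, whose trace is 2*cos(2*pi*1*13/14) = 2*cos(pi/7).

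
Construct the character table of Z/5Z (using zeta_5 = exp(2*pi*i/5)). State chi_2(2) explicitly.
Character table of Z/5Z (irreps indexed chi_0,...,chi_4 with chi_k(m) = zeta_5^(k*m), zeta_5 = exp(2*pi*i/5)):
  irrep \ class  {0} (size 1)  {1} (size 1)    {2} (size 1)    {3} (size 1)    {4} (size 1)  
  chi_0          1             1               1               1               1             
  chi_1          1             exp(2*I*pi/5)   exp(4*I*pi/5)   exp(-4*I*pi/5)  exp(-2*I*pi/5)
  chi_2          1             exp(4*I*pi/5)   exp(-2*I*pi/5)  exp(2*I*pi/5)   exp(-4*I*pi/5)
  chi_3          1             exp(-4*I*pi/5)  exp(2*I*pi/5)   exp(-2*I*pi/5)  exp(4*I*pi/5) 
  chi_4          1             exp(-2*I*pi/5)  exp(-4*I*pi/5)  exp(4*I*pi/5)   exp(2*I*pi/5) 

Spot check: chi_2(2) = zeta_5^(2*2) = zeta_5^4 = exp(-2*I*pi/5).

Working: Z/5Z is abelian, so all 5 irreducible complex representations are 1-dimensional. They are given by chi_k(m) = zeta_5^(k*m) for k = 0,...,4. Row orthogonality: sum_m chi_k(m) conj(chi_l(m)) = 5 * [k = l].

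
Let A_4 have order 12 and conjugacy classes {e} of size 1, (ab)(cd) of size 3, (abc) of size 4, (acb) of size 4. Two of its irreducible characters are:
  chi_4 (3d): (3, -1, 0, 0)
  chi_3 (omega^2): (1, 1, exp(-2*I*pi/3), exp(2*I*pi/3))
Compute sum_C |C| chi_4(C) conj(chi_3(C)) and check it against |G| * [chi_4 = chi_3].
Sum = 0; so <chi_4, chi_3> = 0 (distinct irreducibles are orthogonal).

Details: Compute term by term over conjugacy classes (|C| * chi_4(C) * conj(chi_3(C))):
  1*(3)*conj(1) + 3*(-1)*conj(1) + 4*(0)*conj(exp(-2*I*pi/3)) + 4*(0)*conj(exp(2*I*pi/3))
  = (3) + (-3) + (0) + (0)
  = 0.
(Exp terms are combined using exp(i*s)*conj(exp(i*t)) = exp(i*(s-t)), and sums of them are collapsed using the identity that for every m > 1 the m distinct m-th roots of unity sum to 0, e.g. 1 + exp(2*I*pi/3) + exp(-2*I*pi/3) = 0.)
Dividing by |G| = 12 gives 0/12 = 0, matching the row-orthogonality relation <chi_4, chi_3> = [chi_4 = chi_3].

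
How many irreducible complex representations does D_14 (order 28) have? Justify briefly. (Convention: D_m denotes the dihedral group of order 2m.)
10

Argument: The number of irreducible complex representations of a finite group equals its number of conjugacy classes. D_14 has 10 conjugacy classes (n/2 + 3 for n even), so D_14 (order 28) has exactly 10 irreducible complex representations.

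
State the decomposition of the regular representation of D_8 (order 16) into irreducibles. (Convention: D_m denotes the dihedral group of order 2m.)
Each irreducible V_i of dimension d_i appears with multiplicity d_i, i.e. rho_reg = (direct sum over all irreducibles V_i) d_i V_i. The irreducible dimensions for D_8 are 1, 1, 1, 1, 2, 2, 2: 4 irreducibles of dimension 1, each with multiplicity 1; 3 irreducibles of dimension 2, each with multiplicity 2. Total dimension 4*1*1 + 3*2*2 = 16 = |G|.

Derivation: General theorem: in the regular representation of a finite group G, each irreducible appears with multiplicity equal to its dimension. Check: dim(rho_reg) = sum d_i^2 = 1 + 1 + 1 + 1 + 4 + 4 + 4 = 16 = |G|.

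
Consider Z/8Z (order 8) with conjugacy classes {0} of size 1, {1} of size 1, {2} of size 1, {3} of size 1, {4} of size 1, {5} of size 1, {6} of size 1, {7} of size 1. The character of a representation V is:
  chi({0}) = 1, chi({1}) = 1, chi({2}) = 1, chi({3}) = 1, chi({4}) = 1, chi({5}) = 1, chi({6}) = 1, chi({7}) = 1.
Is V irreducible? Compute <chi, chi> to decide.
Irreducible: <chi, chi> = 1.

<chi, chi> = (1/|G|) sum_C |C| * |chi(C)|^2 = (1/8)[1*|1|^2 + 1*|1|^2 + 1*|1|^2 + 1*|1|^2 + 1*|1|^2 + 1*|1|^2 + 1*|1|^2 + 1*|1|^2]
  = (1/8)[(1) + (1) + (1) + (1) + (1) + (1) + (1) + (1)] = 8/8 = 1.
(Exp terms are combined using exp(i*s)*conj(exp(i*t)) = exp(i*(s-t)), and sums of them are collapsed using the identity that for every m > 1 the m distinct m-th roots of unity sum to 0, e.g. 1 + exp(2*I*pi/3) + exp(-2*I*pi/3) = 0.)
A character is irreducible iff <chi, chi> = 1, so this representation is irreducible.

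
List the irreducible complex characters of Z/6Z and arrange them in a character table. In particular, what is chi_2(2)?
Character table of Z/6Z (irreps indexed chi_0,...,chi_5 with chi_k(m) = zeta_6^(k*m), zeta_6 = exp(2*pi*i/6)):
  irrep \ class  {0} (size 1)  {1} (size 1)    {2} (size 1)    {3} (size 1)  {4} (size 1)    {5} (size 1)  
  chi_0          1             1               1               1             1               1             
  chi_1          1             exp(I*pi/3)     exp(2*I*pi/3)   -1            exp(-2*I*pi/3)  exp(-I*pi/3)  
  chi_2          1             exp(2*I*pi/3)   exp(-2*I*pi/3)  1             exp(2*I*pi/3)   exp(-2*I*pi/3)
  chi_3          1             -1              1               -1            1               -1            
  chi_4          1             exp(-2*I*pi/3)  exp(2*I*pi/3)   1             exp(-2*I*pi/3)  exp(2*I*pi/3) 
  chi_5          1             exp(-I*pi/3)    exp(-2*I*pi/3)  -1            exp(2*I*pi/3)   exp(I*pi/3)   

Spot check: chi_2(2) = zeta_6^(2*2) = zeta_6^4 = exp(-2*I*pi/3).

Working: Z/6Z is abelian, so all 6 irreducible complex representations are 1-dimensional. They are given by chi_k(m) = zeta_6^(k*m) for k = 0,...,5. Row orthogonality: sum_m chi_k(m) conj(chi_l(m)) = 6 * [k = l].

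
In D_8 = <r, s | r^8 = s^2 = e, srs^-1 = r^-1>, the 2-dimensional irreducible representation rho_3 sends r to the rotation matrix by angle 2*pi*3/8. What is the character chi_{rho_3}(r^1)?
chi_{rho_3}(r^1) = 2*cos(2*pi*3*1/8) = -sqrt(2)

Reasoning: rho_3(r^1) is rotation by angle 2*pi*3*1/8, whose trace is 2*cos(2*pi*3*1/8) = -sqrt(2).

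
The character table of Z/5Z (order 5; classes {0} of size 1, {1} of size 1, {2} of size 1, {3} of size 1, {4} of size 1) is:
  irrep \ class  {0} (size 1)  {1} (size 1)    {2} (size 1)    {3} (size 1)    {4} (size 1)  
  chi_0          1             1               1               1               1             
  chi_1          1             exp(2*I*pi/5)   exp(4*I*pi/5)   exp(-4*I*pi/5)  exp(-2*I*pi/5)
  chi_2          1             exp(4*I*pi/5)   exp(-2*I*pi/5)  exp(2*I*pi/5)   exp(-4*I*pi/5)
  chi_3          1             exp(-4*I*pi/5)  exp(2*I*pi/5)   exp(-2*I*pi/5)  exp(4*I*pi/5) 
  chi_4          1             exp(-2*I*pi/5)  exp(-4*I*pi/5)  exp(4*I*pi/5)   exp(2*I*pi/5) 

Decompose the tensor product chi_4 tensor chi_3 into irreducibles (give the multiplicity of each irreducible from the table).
chi_4 tensor chi_3 = chi_2 (all other irreducibles have multiplicity 0).

Argument: The character of a tensor product is the pointwise product (chi_4 * chi_3)(C) = chi_4(C) * chi_3(C):
  {0}: (1)*(1), {1}: (exp(-2*I*pi/5))*(exp(-4*I*pi/5)), {2}: (exp(-4*I*pi/5))*(exp(2*I*pi/5)), {3}: (exp(4*I*pi/5))*(exp(-2*I*pi/5)), {4}: (exp(2*I*pi/5))*(exp(4*I*pi/5))
so (chi_4 * chi_3) takes values
  {0} -> 1, {1} -> exp(4*I*pi/5), {2} -> exp(-2*I*pi/5), {3} -> exp(2*I*pi/5), {4} -> exp(-4*I*pi/5).
Now take the inner product of this character with each irreducible chi from the table, <chi_4*chi_3, chi> = (1/5) sum_C |C| (chi_4*chi_3)(C) conj(chi(C)):
  <chi_4*chi_3, chi_0> = (1/5)[1*(1)*conj(1) + 1*(exp(4*I*pi/5))*conj(1) + 1*(exp(-2*I*pi/5))*conj(1) + 1*(exp(2*I*pi/5))*conj(1) + 1*(exp(-4*I*pi/5))*conj(1)]
      = (1/5)[(1) + (exp(4*I*pi/5)) + (exp(-2*I*pi/5)) + (exp(2*I*pi/5)) + (exp(-4*I*pi/5))] = 0/5 = 0
  <chi_4*chi_3, chi_1> = (1/5)[1*(1)*conj(1) + 1*(exp(4*I*pi/5))*conj(exp(2*I*pi/5)) + 1*(exp(-2*I*pi/5))*conj(exp(4*I*pi/5)) + 1*(exp(2*I*pi/5))*conj(exp(-4*I*pi/5)) + 1*(exp(-4*I*pi/5))*conj(exp(-2*I*pi/5))]
      = (1/5)[(1) + (exp(2*I*pi/5)) + (exp(4*I*pi/5)) + (exp(-4*I*pi/5)) + (exp(-2*I*pi/5))] = 0/5 = 0
  <chi_4*chi_3, chi_2> = (1/5)[1*(1)*conj(1) + 1*(exp(4*I*pi/5))*conj(exp(4*I*pi/5)) + 1*(exp(-2*I*pi/5))*conj(exp(-2*I*pi/5)) + 1*(exp(2*I*pi/5))*conj(exp(2*I*pi/5)) + 1*(exp(-4*I*pi/5))*conj(exp(-4*I*pi/5))]
      = (1/5)[(1) + (1) + (1) + (1) + (1)] = 5/5 = 1
  <chi_4*chi_3, chi_3> = (1/5)[1*(1)*conj(1) + 1*(exp(4*I*pi/5))*conj(exp(-4*I*pi/5)) + 1*(exp(-2*I*pi/5))*conj(exp(2*I*pi/5)) + 1*(exp(2*I*pi/5))*conj(exp(-2*I*pi/5)) + 1*(exp(-4*I*pi/5))*conj(exp(4*I*pi/5))]
      = (1/5)[(1) + (exp(-2*I*pi/5)) + (exp(-4*I*pi/5)) + (exp(4*I*pi/5)) + (exp(2*I*pi/5))] = 0/5 = 0
  <chi_4*chi_3, chi_4> = (1/5)[1*(1)*conj(1) + 1*(exp(4*I*pi/5))*conj(exp(-2*I*pi/5)) + 1*(exp(-2*I*pi/5))*conj(exp(-4*I*pi/5)) + 1*(exp(2*I*pi/5))*conj(exp(4*I*pi/5)) + 1*(exp(-4*I*pi/5))*conj(exp(2*I*pi/5))]
      = (1/5)[(1) + (exp(-4*I*pi/5)) + (exp(2*I*pi/5)) + (exp(-2*I*pi/5)) + (exp(4*I*pi/5))] = 0/5 = 0
(Exp terms are combined using exp(i*s)*conj(exp(i*t)) = exp(i*(s-t)), and sums of them are collapsed using the identity that for every m > 1 the m distinct m-th roots of unity sum to 0, e.g. 1 + exp(2*I*pi/3) + exp(-2*I*pi/3) = 0.)
Hence the multiplicities are chi_2: 1. Dimension check: dim(chi_4)*dim(chi_3) = 1*1 = 1 and sum (mult * dim) = 1*1 = 1.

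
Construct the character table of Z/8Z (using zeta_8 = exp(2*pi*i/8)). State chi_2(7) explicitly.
Character table of Z/8Z (irreps indexed chi_0,...,chi_7 with chi_k(m) = zeta_8^(k*m), zeta_8 = exp(2*pi*i/8)):
  irrep \ class  {0} (size 1)  {1} (size 1)    {2} (size 1)  {3} (size 1)    {4} (size 1)  {5} (size 1)    {6} (size 1)  {7} (size 1)  
  chi_0          1             1               1             1               1             1               1             1             
  chi_1          1             exp(I*pi/4)     I             exp(3*I*pi/4)   -1            exp(-3*I*pi/4)  -I            exp(-I*pi/4)  
  chi_2          1             I               -1            -I              1             I               -1            -I            
  chi_3          1             exp(3*I*pi/4)   -I            exp(I*pi/4)     -1            exp(-I*pi/4)    I             exp(-3*I*pi/4)
  chi_4          1             -1              1             -1              1             -1              1             -1            
  chi_5          1             exp(-3*I*pi/4)  I             exp(-I*pi/4)    -1            exp(I*pi/4)     -I            exp(3*I*pi/4) 
  chi_6          1             -I              -1            I               1             -I              -1            I             
  chi_7          1             exp(-I*pi/4)    -I            exp(-3*I*pi/4)  -1            exp(3*I*pi/4)   I             exp(I*pi/4)   

Spot check: chi_2(7) = zeta_8^(2*7) = zeta_8^14 = -I.

Reasoning: Z/8Z is abelian, so all 8 irreducible complex representations are 1-dimensional. They are given by chi_k(m) = zeta_8^(k*m) for k = 0,...,7. Row orthogonality: sum_m chi_k(m) conj(chi_l(m)) = 8 * [k = l].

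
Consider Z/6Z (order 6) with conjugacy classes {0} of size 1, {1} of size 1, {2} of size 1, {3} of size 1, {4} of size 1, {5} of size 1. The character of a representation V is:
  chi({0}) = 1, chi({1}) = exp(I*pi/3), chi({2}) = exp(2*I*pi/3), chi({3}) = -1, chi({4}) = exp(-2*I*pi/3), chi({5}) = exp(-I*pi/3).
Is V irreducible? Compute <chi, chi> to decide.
Irreducible: <chi, chi> = 1.

Argument: <chi, chi> = (1/|G|) sum_C |C| * |chi(C)|^2 = (1/6)[1*|1|^2 + 1*|exp(I*pi/3)|^2 + 1*|exp(2*I*pi/3)|^2 + 1*|-1|^2 + 1*|exp(-2*I*pi/3)|^2 + 1*|exp(-I*pi/3)|^2]
  = (1/6)[(1) + (1) + (1) + (1) + (1) + (1)] = 6/6 = 1.
(Exp terms are combined using exp(i*s)*conj(exp(i*t)) = exp(i*(s-t)), and sums of them are collapsed using the identity that for every m > 1 the m distinct m-th roots of unity sum to 0, e.g. 1 + exp(2*I*pi/3) + exp(-2*I*pi/3) = 0.)
A character is irreducible iff <chi, chi> = 1, so this representation is irreducible.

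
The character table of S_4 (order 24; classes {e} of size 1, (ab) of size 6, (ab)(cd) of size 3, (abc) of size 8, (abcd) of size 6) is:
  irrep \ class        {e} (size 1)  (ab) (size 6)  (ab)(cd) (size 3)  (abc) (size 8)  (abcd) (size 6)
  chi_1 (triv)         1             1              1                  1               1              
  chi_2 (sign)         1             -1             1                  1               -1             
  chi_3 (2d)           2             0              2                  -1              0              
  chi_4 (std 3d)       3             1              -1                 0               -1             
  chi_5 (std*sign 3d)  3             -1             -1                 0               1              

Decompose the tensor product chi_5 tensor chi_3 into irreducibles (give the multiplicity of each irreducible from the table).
chi_5 tensor chi_3 = chi_4 + chi_5 (all other irreducibles have multiplicity 0).

Proof sketch: The character of a tensor product is the pointwise product (chi_5 * chi_3)(C) = chi_5(C) * chi_3(C):
  {e}: (3)*(2), (ab): (-1)*(0), (ab)(cd): (-1)*(2), (abc): (0)*(-1), (abcd): (1)*(0)
so (chi_5 * chi_3) takes values
  {e} -> 6, (ab) -> 0, (ab)(cd) -> -2, (abc) -> 0, (abcd) -> 0.
Now take the inner product of this character with each irreducible chi from the table, <chi_5*chi_3, chi> = (1/24) sum_C |C| (chi_5*chi_3)(C) conj(chi(C)):
  <chi_5*chi_3, chi_1> = (1/24)[1*(6)*conj(1) + 6*(0)*conj(1) + 3*(-2)*conj(1) + 8*(0)*conj(1) + 6*(0)*conj(1)]
      = (1/24)[(6) + (0) + (-6) + (0) + (0)] = 0/24 = 0
  <chi_5*chi_3, chi_2> = (1/24)[1*(6)*conj(1) + 6*(0)*conj(-1) + 3*(-2)*conj(1) + 8*(0)*conj(1) + 6*(0)*conj(-1)]
      = (1/24)[(6) + (0) + (-6) + (0) + (0)] = 0/24 = 0
  <chi_5*chi_3, chi_3> = (1/24)[1*(6)*conj(2) + 6*(0)*conj(0) + 3*(-2)*conj(2) + 8*(0)*conj(-1) + 6*(0)*conj(0)]
      = (1/24)[(12) + (0) + (-12) + (0) + (0)] = 0/24 = 0
  <chi_5*chi_3, chi_4> = (1/24)[1*(6)*conj(3) + 6*(0)*conj(1) + 3*(-2)*conj(-1) + 8*(0)*conj(0) + 6*(0)*conj(-1)]
      = (1/24)[(18) + (0) + (6) + (0) + (0)] = 24/24 = 1
  <chi_5*chi_3, chi_5> = (1/24)[1*(6)*conj(3) + 6*(0)*conj(-1) + 3*(-2)*conj(-1) + 8*(0)*conj(0) + 6*(0)*conj(1)]
      = (1/24)[(18) + (0) + (6) + (0) + (0)] = 24/24 = 1
Hence the multiplicities are chi_4: 1, chi_5: 1. Dimension check: dim(chi_5)*dim(chi_3) = 3*2 = 6 and sum (mult * dim) = 1*3 + 1*3 = 6.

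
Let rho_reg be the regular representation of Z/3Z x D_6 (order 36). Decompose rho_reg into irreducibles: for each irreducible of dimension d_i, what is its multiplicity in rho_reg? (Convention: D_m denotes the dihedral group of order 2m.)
Each irreducible V_i of dimension d_i appears with multiplicity d_i, i.e. rho_reg = (direct sum over all irreducibles V_i) d_i V_i. The irreducible dimensions for Z/3Z x D_6 are 1, 1, 1, 1, 1, 1, 1, 1, 1, 1, 1, 1, 2, 2, 2, 2, 2, 2: 12 irreducibles of dimension 1, each with multiplicity 1; 6 irreducibles of dimension 2, each with multiplicity 2. Total dimension 12*1*1 + 6*2*2 = 36 = |G|.

Derivation: General theorem: in the regular representation of a finite group G, each irreducible appears with multiplicity equal to its dimension. Check: dim(rho_reg) = sum d_i^2 = 1 + 1 + 1 + 1 + 1 + 1 + 1 + 1 + 1 + 1 + 1 + 1 + 4 + 4 + 4 + 4 + 4 + 4 = 36 = |G|.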